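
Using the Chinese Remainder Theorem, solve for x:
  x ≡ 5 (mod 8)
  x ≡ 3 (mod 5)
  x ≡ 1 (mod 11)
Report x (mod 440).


Moduli 8, 5, 11 are pairwise coprime; by CRT there is a unique solution modulo M = 8 · 5 · 11 = 440.
Solve pairwise, accumulating the modulus:
  Start with x ≡ 5 (mod 8).
  Combine with x ≡ 3 (mod 5): since gcd(8, 5) = 1, we get a unique residue mod 40.
    Write x = 5 + 8·t and substitute into x ≡ 3 (mod 5): 8·t ≡ 3 − 5 = -2 (mod 5).
    Reduce coefficients mod 5: 3·t ≡ 3 (mod 5).
    The inverse of 3 mod 5 is 2 (since 3·2 = 6 = 1·5 + 1), so t ≡ 2·3 = 6 ≡ 1 (mod 5).
    Then x = 5 + 8·1 = 13, valid modulo lcm(8, 5) = 40: x ≡ 13 (mod 40).
  Combine with x ≡ 1 (mod 11): since gcd(40, 11) = 1, we get a unique residue mod 440.
    Write x = 13 + 40·t and substitute into x ≡ 1 (mod 11): 40·t ≡ 1 − 13 = -12 (mod 11).
    Reduce coefficients mod 11: 7·t ≡ 10 (mod 11).
    The inverse of 7 mod 11 is 8 (since 7·8 = 56 = 5·11 + 1), so t ≡ 8·10 = 80 ≡ 3 (mod 11).
    Then x = 13 + 40·3 = 133, valid modulo lcm(40, 11) = 440: x ≡ 133 (mod 440).
Verify: 133 mod 8 = 5 ✓, 133 mod 5 = 3 ✓, 133 mod 11 = 1 ✓.

x ≡ 133 (mod 440).


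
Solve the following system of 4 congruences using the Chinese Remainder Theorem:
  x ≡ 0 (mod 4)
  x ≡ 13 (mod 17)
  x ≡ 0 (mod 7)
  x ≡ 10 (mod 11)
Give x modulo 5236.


Product of moduli M = 4 · 17 · 7 · 11 = 5236.
Merge one congruence at a time:
  Start: x ≡ 0 (mod 4).
  Combine with x ≡ 13 (mod 17); new modulus lcm = 68.
    Write x = 0 + 4·t and substitute into x ≡ 13 (mod 17): 4·t ≡ 13 − 0 = 13 (mod 17).
    The inverse of 4 mod 17 is 13 (since 4·13 = 52 = 3·17 + 1), so t ≡ 13·13 = 169 ≡ 16 (mod 17).
    Then x = 0 + 4·16 = 64, valid modulo lcm(4, 17) = 68: x ≡ 64 (mod 68).
  Combine with x ≡ 0 (mod 7); new modulus lcm = 476.
    Write x = 64 + 68·t and substitute into x ≡ 0 (mod 7): 68·t ≡ 0 − 64 = -64 (mod 7).
    Reduce coefficients mod 7: 5·t ≡ 6 (mod 7).
    The inverse of 5 mod 7 is 3 (since 5·3 = 15 = 2·7 + 1), so t ≡ 3·6 = 18 ≡ 4 (mod 7).
    Then x = 64 + 68·4 = 336, valid modulo lcm(68, 7) = 476: x ≡ 336 (mod 476).
  Combine with x ≡ 10 (mod 11); new modulus lcm = 5236.
    Write x = 336 + 476·t and substitute into x ≡ 10 (mod 11): 476·t ≡ 10 − 336 = -326 (mod 11).
    Reduce coefficients mod 11: 3·t ≡ 4 (mod 11).
    The inverse of 3 mod 11 is 4 (since 3·4 = 12 = 1·11 + 1), so t ≡ 4·4 = 16 ≡ 5 (mod 11).
    Then x = 336 + 476·5 = 2716, valid modulo lcm(476, 11) = 5236: x ≡ 2716 (mod 5236).
Verify against each original: 2716 mod 4 = 0, 2716 mod 17 = 13, 2716 mod 7 = 0, 2716 mod 11 = 10.

x ≡ 2716 (mod 5236).


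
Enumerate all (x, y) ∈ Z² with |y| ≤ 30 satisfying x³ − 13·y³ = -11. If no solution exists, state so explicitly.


The equation is x³ - 13y³ = -11. For fixed y, x³ = 13·y³ − 11, so a solution requires the RHS to be a perfect cube.
Strategy: iterate y from -30 to 30, compute RHS = 13·y³ − 11, and check whether it is a (positive or negative) perfect cube.
Check small values of y:
  y = 0: RHS = -11 is not a perfect cube.
  y = 1: RHS = 2 is not a perfect cube.
  y = -1: RHS = -24 is not a perfect cube.
  y = 2: RHS = 93 is not a perfect cube.
  y = -2: RHS = -115 is not a perfect cube.
  y = 3: RHS = 340 is not a perfect cube.
  y = -3: RHS = -362 is not a perfect cube.
Continuing the search up to |y| = 30 finds no solutions either.
No (x, y) in the scanned range satisfies the equation.

No integer solutions with |y| ≤ 30.


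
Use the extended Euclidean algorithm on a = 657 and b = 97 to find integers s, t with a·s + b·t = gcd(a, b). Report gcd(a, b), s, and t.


Euclidean algorithm on (657, 97) — divide until remainder is 0:
  657 = 6 · 97 + 75
  97 = 1 · 75 + 22
  75 = 3 · 22 + 9
  22 = 2 · 9 + 4
  9 = 2 · 4 + 1
  4 = 4 · 1 + 0
gcd(657, 97) = 1.
Track Bezout coefficients alongside the remainders: start with r₀ = 657 = a·1 + b·0 (s = 1, t = 0) and r₁ = 97 = a·0 + b·1 (s = 0, t = 1); each new remainder r_{k+1} = r_{k-1} − q_k·r_k inherits s_{k+1} = s_{k-1} − q_k·s_k, t_{k+1} = t_{k-1} − q_k·t_k, so r_k = a·s_k + b·t_k at every step:
  q = 6: r = 75, s = 1 − 6·0 = 1, t = 0 − 6·1 = -6  (check: 657·1 + 97·(-6) = 75)
  q = 1: r = 22, s = 0 − 1·1 = -1, t = 1 − 1·(-6) = 7  (check: 657·(-1) + 97·7 = 22)
  q = 3: r = 9, s = 1 − 3·(-1) = 4, t = -6 − 3·7 = -27  (check: 657·4 + 97·(-27) = 9)
  q = 2: r = 4, s = -1 − 2·4 = -9, t = 7 − 2·(-27) = 61  (check: 657·(-9) + 97·61 = 4)
  q = 2: r = 1, s = 4 − 2·(-9) = 22, t = -27 − 2·61 = -149  (check: 657·22 + 97·(-149) = 1)
The row with r = 1 (the gcd) gives the Bezout coefficients s = 22, t = -149.
Result: 657 · (22) + 97 · (-149) = 1.

gcd(657, 97) = 1; s = 22, t = -149 (check: 657·22 + 97·(-149) = 1).


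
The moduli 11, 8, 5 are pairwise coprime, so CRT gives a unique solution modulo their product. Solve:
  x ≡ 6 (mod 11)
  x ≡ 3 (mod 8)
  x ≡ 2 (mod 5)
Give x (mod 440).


Moduli 11, 8, 5 are pairwise coprime; by CRT there is a unique solution modulo M = 11 · 8 · 5 = 440.
Solve pairwise, accumulating the modulus:
  Start with x ≡ 6 (mod 11).
  Combine with x ≡ 3 (mod 8): since gcd(11, 8) = 1, we get a unique residue mod 88.
    Write x = 6 + 11·t and substitute into x ≡ 3 (mod 8): 11·t ≡ 3 − 6 = -3 (mod 8).
    Reduce coefficients mod 8: 3·t ≡ 5 (mod 8).
    The inverse of 3 mod 8 is 3 (since 3·3 = 9 = 1·8 + 1), so t ≡ 3·5 = 15 ≡ 7 (mod 8).
    Then x = 6 + 11·7 = 83, valid modulo lcm(11, 8) = 88: x ≡ 83 (mod 88).
  Combine with x ≡ 2 (mod 5): since gcd(88, 5) = 1, we get a unique residue mod 440.
    Write x = 83 + 88·t and substitute into x ≡ 2 (mod 5): 88·t ≡ 2 − 83 = -81 (mod 5).
    Reduce coefficients mod 5: 3·t ≡ 4 (mod 5).
    The inverse of 3 mod 5 is 2 (since 3·2 = 6 = 1·5 + 1), so t ≡ 2·4 = 8 ≡ 3 (mod 5).
    Then x = 83 + 88·3 = 347, valid modulo lcm(88, 5) = 440: x ≡ 347 (mod 440).
Verify: 347 mod 11 = 6 ✓, 347 mod 8 = 3 ✓, 347 mod 5 = 2 ✓.

x ≡ 347 (mod 440).


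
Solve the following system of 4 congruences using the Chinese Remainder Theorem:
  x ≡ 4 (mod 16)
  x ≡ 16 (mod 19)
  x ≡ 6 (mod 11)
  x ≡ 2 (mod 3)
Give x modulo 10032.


Product of moduli M = 16 · 19 · 11 · 3 = 10032.
Merge one congruence at a time:
  Start: x ≡ 4 (mod 16).
  Combine with x ≡ 16 (mod 19); new modulus lcm = 304.
    Write x = 4 + 16·t and substitute into x ≡ 16 (mod 19): 16·t ≡ 16 − 4 = 12 (mod 19).
    The inverse of 16 mod 19 is 6 (since 16·6 = 96 = 5·19 + 1), so t ≡ 6·12 = 72 ≡ 15 (mod 19).
    Then x = 4 + 16·15 = 244, valid modulo lcm(16, 19) = 304: x ≡ 244 (mod 304).
  Combine with x ≡ 6 (mod 11); new modulus lcm = 3344.
    Write x = 244 + 304·t and substitute into x ≡ 6 (mod 11): 304·t ≡ 6 − 244 = -238 (mod 11).
    Reduce coefficients mod 11: 7·t ≡ 4 (mod 11).
    The inverse of 7 mod 11 is 8 (since 7·8 = 56 = 5·11 + 1), so t ≡ 8·4 = 32 ≡ 10 (mod 11).
    Then x = 244 + 304·10 = 3284, valid modulo lcm(304, 11) = 3344: x ≡ 3284 (mod 3344).
  Combine with x ≡ 2 (mod 3); new modulus lcm = 10032.
    Write x = 3284 + 3344·t and substitute into x ≡ 2 (mod 3): 3344·t ≡ 2 − 3284 = -3282 (mod 3).
    Reduce coefficients mod 3: 2·t ≡ 0 (mod 3).
    The inverse of 2 mod 3 is 2 (since 2·2 = 4 = 1·3 + 1), so t ≡ 2·0 = 0 ≡ 0 (mod 3).
    Then x = 3284 + 3344·0 = 3284, valid modulo lcm(3344, 3) = 10032: x ≡ 3284 (mod 10032).
Verify against each original: 3284 mod 16 = 4, 3284 mod 19 = 16, 3284 mod 11 = 6, 3284 mod 3 = 2.

x ≡ 3284 (mod 10032).


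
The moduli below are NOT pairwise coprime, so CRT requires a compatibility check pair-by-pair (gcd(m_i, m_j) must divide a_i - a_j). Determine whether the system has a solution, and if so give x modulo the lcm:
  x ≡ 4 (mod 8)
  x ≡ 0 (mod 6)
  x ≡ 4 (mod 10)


Moduli 8, 6, 10 are not pairwise coprime, so CRT works modulo lcm(m_i) when all pairwise compatibility conditions hold.
Pairwise compatibility: gcd(m_i, m_j) must divide a_i - a_j for every pair.
Merge one congruence at a time:
  Start: x ≡ 4 (mod 8).
  Combine with x ≡ 0 (mod 6): gcd(8, 6) = 2; 0 - 4 = -4, which IS divisible by 2, so compatible.
    Write x = 4 + 8·t and substitute into x ≡ 0 (mod 6): 8·t ≡ 0 − 4 = -4 (mod 6).
    Divide the congruence (and modulus) by g = 2: 4·t ≡ -2 (mod 3).
    Reduce coefficients mod 3: 1·t ≡ 1 (mod 3).
    So t ≡ 1 (mod 3).
    Then x = 4 + 8·1 = 12, valid modulo lcm(8, 6) = 24: x ≡ 12 (mod 24).
  Combine with x ≡ 4 (mod 10): gcd(24, 10) = 2; 4 - 12 = -8, which IS divisible by 2, so compatible.
    Write x = 12 + 24·t and substitute into x ≡ 4 (mod 10): 24·t ≡ 4 − 12 = -8 (mod 10).
    Divide the congruence (and modulus) by g = 2: 12·t ≡ -4 (mod 5).
    Reduce coefficients mod 5: 2·t ≡ 1 (mod 5).
    The inverse of 2 mod 5 is 3 (since 2·3 = 6 = 1·5 + 1), so t ≡ 3·1 = 3 ≡ 3 (mod 5).
    Then x = 12 + 24·3 = 84, valid modulo lcm(24, 10) = 120: x ≡ 84 (mod 120).
Verify: 84 mod 8 = 4, 84 mod 6 = 0, 84 mod 10 = 4.

x ≡ 84 (mod 120).


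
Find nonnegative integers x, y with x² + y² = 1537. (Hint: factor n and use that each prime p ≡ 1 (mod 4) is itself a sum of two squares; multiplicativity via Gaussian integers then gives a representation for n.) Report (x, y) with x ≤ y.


Step 1: Factor n = 1537 = 29 · 53.
Step 2: Check the mod-4 condition on each prime factor: 29 ≡ 1 (mod 4), exponent 1; 53 ≡ 1 (mod 4), exponent 1.
All primes ≡ 3 (mod 4) appear to even exponent (or don't appear), so by the two-squares theorem n IS expressible as a sum of two squares.
Step 3: Build a representation. Here n = 29 · 53 is a product of primes ≡ 1 (mod 4). Each prime p ≡ 1 (mod 4) is itself a sum of two squares; find a² by testing p − a² for a perfect square:
  29: 29 − 1² = 28, 29 − 2² = 25 = 5² ⇒ 29 = 2² + 5².
  53: 53 − 1² = 52, 53 − 2² = 49 = 7² ⇒ 53 = 2² + 7².
  Combine using the Brahmagupta–Fibonacci identity (a² + b²)(c² + d²) = (ac − bd)² + (ad + bc)² = (ac + bd)² + (ad − bc)²:
  29 · 53 = 1537: from (2² + 5²)(2² + 7²), take (2·2 − 5·7, 2·7 + 5·2) = (4 − 35, 14 + 10) = (-31, 24); dropping signs (only squares matter) gives (31, 24); check 31² + 24² = 961 + 576 = 1537 ✓.
Step 4: Order so x ≤ y and verify: 24² + 31² = 576 + 961 = 1537 = n. ✓

n = 1537 = 24² + 31² (one valid representation with x ≤ y).


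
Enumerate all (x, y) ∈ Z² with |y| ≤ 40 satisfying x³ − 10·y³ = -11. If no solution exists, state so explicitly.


The equation is x³ - 10y³ = -11. For fixed y, x³ = 10·y³ − 11, so a solution requires the RHS to be a perfect cube.
Strategy: iterate y from -40 to 40, compute RHS = 10·y³ − 11, and check whether it is a (positive or negative) perfect cube.
Check small values of y:
  y = 0: RHS = -11 is not a perfect cube.
  y = 1: RHS = -1 = (-1)³ ⇒ x = -1 works.
  y = -1: RHS = -21 is not a perfect cube.
  y = 2: RHS = 69 is not a perfect cube.
  y = -2: RHS = -91 is not a perfect cube.
  y = 3: RHS = 259 is not a perfect cube.
  y = -3: RHS = -281 is not a perfect cube.
Continuing the search up to |y| = 40 finds no further solutions beyond those listed.
Collected solutions: (-1, 1).

Solutions (with |y| ≤ 40): (-1, 1).


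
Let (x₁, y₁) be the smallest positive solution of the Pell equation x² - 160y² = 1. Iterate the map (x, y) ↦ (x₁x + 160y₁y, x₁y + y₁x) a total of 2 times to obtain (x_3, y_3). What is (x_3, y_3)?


Step 1: Find the fundamental solution (x₁, y₁) of x² - 160y² = 1.
  Expand √160 as a continued fraction. a₀ = ⌊√160⌋ = 12; iterate m_{k+1} = d_k·a_k − m_k, d_{k+1} = (160 − m_{k+1}²)/d_k, a_{k+1} = ⌊(a₀ + m_{k+1})/d_{k+1}⌋ (starting m₀ = 0, d₀ = 1), with convergents p_k = a_k·p_{k-1} + p_{k-2}, q_k = a_k·q_{k-1} + q_{k-2} (p₋₁ = 1, q₋₁ = 0):
  k = 0: a₀ = 12; p₀/q₀ = 12/1; p₀² − 160·q₀² = 144 − 160 = -16.
  k = 1: m = 12, d = 16, a = ⌊(12 + 12)/16⌋ = 1; p/q = (1·12 + 1)/(1·1 + 0) = 13/1; p² − 160·q² = 169 − 160 = 9.
  k = 2: m = 4, d = 9, a = ⌊(12 + 4)/9⌋ = 1; p/q = (1·13 + 12)/(1·1 + 1) = 25/2; p² − 160·q² = 625 − 640 = -15.
  k = 3: m = 5, d = 15, a = ⌊(12 + 5)/15⌋ = 1; p/q = (1·25 + 13)/(1·2 + 1) = 38/3; p² − 160·q² = 1444 − 1440 = 4.
  k = 4: m = 10, d = 4, a = ⌊(12 + 10)/4⌋ = 5; p/q = (5·38 + 25)/(5·3 + 2) = 215/17; p² − 160·q² = 46225 − 46240 = -15.
  k = 5: m = 10, d = 15, a = ⌊(12 + 10)/15⌋ = 1; p/q = (1·215 + 38)/(1·17 + 3) = 253/20; p² − 160·q² = 64009 − 64000 = 9.
  k = 6: m = 5, d = 9, a = ⌊(12 + 5)/9⌋ = 1; p/q = (1·253 + 215)/(1·20 + 17) = 468/37; p² − 160·q² = 219024 − 219040 = -16.
  k = 7: m = 4, d = 16, a = ⌊(12 + 4)/16⌋ = 1; p/q = (1·468 + 253)/(1·37 + 20) = 721/57; p² − 160·q² = 519841 − 519840 = 1.
  The first convergent with p² − 160·q² = 1 gives the fundamental solution (x₁, y₁) = (721, 57).
Step 2: Apply the recurrence (x_{n+1}, y_{n+1}) = (x₁x_n + 160y₁y_n, x₁y_n + y₁x_n) repeatedly.
  From (x_1, y_1) = (721, 57): x_2 = 721·721 + 160·57·57 = 1039681; y_2 = 721·57 + 57·721 = 82194.
  From (x_2, y_2) = (1039681, 82194): x_3 = 721·1039681 + 160·57·82194 = 1499219281; y_3 = 721·82194 + 57·1039681 = 118523691.
Step 3: Verify x_3² - 160·y_3² = 2247658452522156961 - 2247658452522156960 = 1 (should be 1). ✓

(x_1, y_1) = (721, 57); (x_3, y_3) = (1499219281, 118523691).


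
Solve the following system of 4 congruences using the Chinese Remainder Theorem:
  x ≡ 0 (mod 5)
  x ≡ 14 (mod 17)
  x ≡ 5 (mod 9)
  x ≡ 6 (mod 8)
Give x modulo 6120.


Product of moduli M = 5 · 17 · 9 · 8 = 6120.
Merge one congruence at a time:
  Start: x ≡ 0 (mod 5).
  Combine with x ≡ 14 (mod 17); new modulus lcm = 85.
    Write x = 0 + 5·t and substitute into x ≡ 14 (mod 17): 5·t ≡ 14 − 0 = 14 (mod 17).
    The inverse of 5 mod 17 is 7 (since 5·7 = 35 = 2·17 + 1), so t ≡ 7·14 = 98 ≡ 13 (mod 17).
    Then x = 0 + 5·13 = 65, valid modulo lcm(5, 17) = 85: x ≡ 65 (mod 85).
  Combine with x ≡ 5 (mod 9); new modulus lcm = 765.
    Write x = 65 + 85·t and substitute into x ≡ 5 (mod 9): 85·t ≡ 5 − 65 = -60 (mod 9).
    Reduce coefficients mod 9: 4·t ≡ 3 (mod 9).
    The inverse of 4 mod 9 is 7 (since 4·7 = 28 = 3·9 + 1), so t ≡ 7·3 = 21 ≡ 3 (mod 9).
    Then x = 65 + 85·3 = 320, valid modulo lcm(85, 9) = 765: x ≡ 320 (mod 765).
  Combine with x ≡ 6 (mod 8); new modulus lcm = 6120.
    Write x = 320 + 765·t and substitute into x ≡ 6 (mod 8): 765·t ≡ 6 − 320 = -314 (mod 8).
    Reduce coefficients mod 8: 5·t ≡ 6 (mod 8).
    The inverse of 5 mod 8 is 5 (since 5·5 = 25 = 3·8 + 1), so t ≡ 5·6 = 30 ≡ 6 (mod 8).
    Then x = 320 + 765·6 = 4910, valid modulo lcm(765, 8) = 6120: x ≡ 4910 (mod 6120).
Verify against each original: 4910 mod 5 = 0, 4910 mod 17 = 14, 4910 mod 9 = 5, 4910 mod 8 = 6.

x ≡ 4910 (mod 6120).


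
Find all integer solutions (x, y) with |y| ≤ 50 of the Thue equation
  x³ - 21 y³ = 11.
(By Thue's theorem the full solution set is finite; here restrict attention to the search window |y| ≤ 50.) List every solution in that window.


The equation is x³ - 21y³ = 11. For fixed y, x³ = 21·y³ + 11, so a solution requires the RHS to be a perfect cube.
Strategy: iterate y from -50 to 50, compute RHS = 21·y³ + 11, and check whether it is a (positive or negative) perfect cube.
Check small values of y:
  y = 0: RHS = 11 is not a perfect cube.
  y = 1: RHS = 32 is not a perfect cube.
  y = -1: RHS = -10 is not a perfect cube.
  y = 2: RHS = 179 is not a perfect cube.
  y = -2: RHS = -157 is not a perfect cube.
  y = 3: RHS = 578 is not a perfect cube.
  y = -3: RHS = -556 is not a perfect cube.
Continuing the search up to |y| = 50 finds no solutions either.
No (x, y) in the scanned range satisfies the equation.

No integer solutions with |y| ≤ 50.


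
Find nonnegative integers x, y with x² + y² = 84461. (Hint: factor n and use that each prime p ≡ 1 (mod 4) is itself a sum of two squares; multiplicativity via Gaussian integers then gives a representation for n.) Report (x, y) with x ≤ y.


Step 1: Factor n = 84461 = 13 · 73 · 89.
Step 2: Check the mod-4 condition on each prime factor: 13 ≡ 1 (mod 4), exponent 1; 73 ≡ 1 (mod 4), exponent 1; 89 ≡ 1 (mod 4), exponent 1.
All primes ≡ 3 (mod 4) appear to even exponent (or don't appear), so by the two-squares theorem n IS expressible as a sum of two squares.
Step 3: Build a representation. Here n = 13 · 73 · 89 is a product of primes ≡ 1 (mod 4). Each prime p ≡ 1 (mod 4) is itself a sum of two squares; find a² by testing p − a² for a perfect square:
  13: 13 − 1² = 12, 13 − 2² = 9 = 3² ⇒ 13 = 2² + 3².
  73: 73 − 1² = 72, 73 − 2² = 69, 73 − 3² = 64 = 8² ⇒ 73 = 3² + 8².
  89: 89 − 1² = 88, 89 − 2² = 85, 89 − 3² = 80, 89 − 4² = 73, 89 − 5² = 64 = 8² ⇒ 89 = 5² + 8².
  Combine using the Brahmagupta–Fibonacci identity (a² + b²)(c² + d²) = (ac − bd)² + (ad + bc)² = (ac + bd)² + (ad − bc)²:
  13 · 73 = 949: from (2² + 3²)(3² + 8²), take (2·3 − 3·8, 2·8 + 3·3) = (6 − 24, 16 + 9) = (-18, 25); dropping signs (only squares matter) gives (18, 25); check 18² + 25² = 324 + 625 = 949 ✓.
  949 · 89 = 84461: from (18² + 25²)(5² + 8²), take (18·5 − 25·8, 18·8 + 25·5) = (90 − 200, 144 + 125) = (-110, 269); dropping signs (only squares matter) gives (110, 269); check 110² + 269² = 12100 + 72361 = 84461 ✓.
Step 4: Order so x ≤ y and verify: 110² + 269² = 12100 + 72361 = 84461 = n. ✓

n = 84461 = 110² + 269² (one valid representation with x ≤ y).


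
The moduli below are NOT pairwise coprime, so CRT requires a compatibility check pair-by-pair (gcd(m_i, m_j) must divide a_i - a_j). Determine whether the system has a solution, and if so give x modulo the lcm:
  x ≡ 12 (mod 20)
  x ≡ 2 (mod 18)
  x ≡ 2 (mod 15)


Moduli 20, 18, 15 are not pairwise coprime, so CRT works modulo lcm(m_i) when all pairwise compatibility conditions hold.
Pairwise compatibility: gcd(m_i, m_j) must divide a_i - a_j for every pair.
Merge one congruence at a time:
  Start: x ≡ 12 (mod 20).
  Combine with x ≡ 2 (mod 18): gcd(20, 18) = 2; 2 - 12 = -10, which IS divisible by 2, so compatible.
    Write x = 12 + 20·t and substitute into x ≡ 2 (mod 18): 20·t ≡ 2 − 12 = -10 (mod 18).
    Divide the congruence (and modulus) by g = 2: 10·t ≡ -5 (mod 9).
    Reduce coefficients mod 9: 1·t ≡ 4 (mod 9).
    So t ≡ 4 (mod 9).
    Then x = 12 + 20·4 = 92, valid modulo lcm(20, 18) = 180: x ≡ 92 (mod 180).
  Combine with x ≡ 2 (mod 15): gcd(180, 15) = 15; 2 - 92 = -90, which IS divisible by 15, so compatible.
    Write x = 92 + 180·t and substitute into x ≡ 2 (mod 15): 180·t ≡ 2 − 92 = -90 (mod 15).
    Divide the congruence (and modulus) by g = 15: 12·t ≡ -6 (mod 1).
    Modulo 1 every t works; take t = 0.
    Then x = 92 + 180·0 = 92, valid modulo lcm(180, 15) = 180: x ≡ 92 (mod 180).
Verify: 92 mod 20 = 12, 92 mod 18 = 2, 92 mod 15 = 2.

x ≡ 92 (mod 180).


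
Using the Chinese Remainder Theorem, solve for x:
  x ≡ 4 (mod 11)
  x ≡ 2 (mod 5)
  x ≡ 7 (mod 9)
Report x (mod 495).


Moduli 11, 5, 9 are pairwise coprime; by CRT there is a unique solution modulo M = 11 · 5 · 9 = 495.
Solve pairwise, accumulating the modulus:
  Start with x ≡ 4 (mod 11).
  Combine with x ≡ 2 (mod 5): since gcd(11, 5) = 1, we get a unique residue mod 55.
    Write x = 4 + 11·t and substitute into x ≡ 2 (mod 5): 11·t ≡ 2 − 4 = -2 (mod 5).
    Reduce coefficients mod 5: 1·t ≡ 3 (mod 5).
    So t ≡ 3 (mod 5).
    Then x = 4 + 11·3 = 37, valid modulo lcm(11, 5) = 55: x ≡ 37 (mod 55).
  Combine with x ≡ 7 (mod 9): since gcd(55, 9) = 1, we get a unique residue mod 495.
    Write x = 37 + 55·t and substitute into x ≡ 7 (mod 9): 55·t ≡ 7 − 37 = -30 (mod 9).
    Reduce coefficients mod 9: 1·t ≡ 6 (mod 9).
    So t ≡ 6 (mod 9).
    Then x = 37 + 55·6 = 367, valid modulo lcm(55, 9) = 495: x ≡ 367 (mod 495).
Verify: 367 mod 11 = 4 ✓, 367 mod 5 = 2 ✓, 367 mod 9 = 7 ✓.

x ≡ 367 (mod 495).


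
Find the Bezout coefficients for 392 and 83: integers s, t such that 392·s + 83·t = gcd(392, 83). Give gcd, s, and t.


Euclidean algorithm on (392, 83) — divide until remainder is 0:
  392 = 4 · 83 + 60
  83 = 1 · 60 + 23
  60 = 2 · 23 + 14
  23 = 1 · 14 + 9
  14 = 1 · 9 + 5
  9 = 1 · 5 + 4
  5 = 1 · 4 + 1
  4 = 4 · 1 + 0
gcd(392, 83) = 1.
Track Bezout coefficients alongside the remainders: start with r₀ = 392 = a·1 + b·0 (s = 1, t = 0) and r₁ = 83 = a·0 + b·1 (s = 0, t = 1); each new remainder r_{k+1} = r_{k-1} − q_k·r_k inherits s_{k+1} = s_{k-1} − q_k·s_k, t_{k+1} = t_{k-1} − q_k·t_k, so r_k = a·s_k + b·t_k at every step:
  q = 4: r = 60, s = 1 − 4·0 = 1, t = 0 − 4·1 = -4  (check: 392·1 + 83·(-4) = 60)
  q = 1: r = 23, s = 0 − 1·1 = -1, t = 1 − 1·(-4) = 5  (check: 392·(-1) + 83·5 = 23)
  q = 2: r = 14, s = 1 − 2·(-1) = 3, t = -4 − 2·5 = -14  (check: 392·3 + 83·(-14) = 14)
  q = 1: r = 9, s = -1 − 1·3 = -4, t = 5 − 1·(-14) = 19  (check: 392·(-4) + 83·19 = 9)
  q = 1: r = 5, s = 3 − 1·(-4) = 7, t = -14 − 1·19 = -33  (check: 392·7 + 83·(-33) = 5)
  q = 1: r = 4, s = -4 − 1·7 = -11, t = 19 − 1·(-33) = 52  (check: 392·(-11) + 83·52 = 4)
  q = 1: r = 1, s = 7 − 1·(-11) = 18, t = -33 − 1·52 = -85  (check: 392·18 + 83·(-85) = 1)
The row with r = 1 (the gcd) gives the Bezout coefficients s = 18, t = -85.
Result: 392 · (18) + 83 · (-85) = 1.

gcd(392, 83) = 1; s = 18, t = -85 (check: 392·18 + 83·(-85) = 1).


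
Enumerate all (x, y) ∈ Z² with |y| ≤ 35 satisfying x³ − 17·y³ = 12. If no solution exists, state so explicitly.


The equation is x³ - 17y³ = 12. For fixed y, x³ = 17·y³ + 12, so a solution requires the RHS to be a perfect cube.
Strategy: iterate y from -35 to 35, compute RHS = 17·y³ + 12, and check whether it is a (positive or negative) perfect cube.
Check small values of y:
  y = 0: RHS = 12 is not a perfect cube.
  y = 1: RHS = 29 is not a perfect cube.
  y = -1: RHS = -5 is not a perfect cube.
  y = 2: RHS = 148 is not a perfect cube.
  y = -2: RHS = -124 is not a perfect cube.
  y = 3: RHS = 471 is not a perfect cube.
  y = -3: RHS = -447 is not a perfect cube.
Continuing the search up to |y| = 35 finds no solutions either.
No (x, y) in the scanned range satisfies the equation.

No integer solutions with |y| ≤ 35.


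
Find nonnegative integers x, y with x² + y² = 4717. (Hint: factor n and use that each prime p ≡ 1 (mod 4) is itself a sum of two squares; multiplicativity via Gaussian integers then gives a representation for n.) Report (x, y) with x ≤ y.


Step 1: Factor n = 4717 = 53 · 89.
Step 2: Check the mod-4 condition on each prime factor: 53 ≡ 1 (mod 4), exponent 1; 89 ≡ 1 (mod 4), exponent 1.
All primes ≡ 3 (mod 4) appear to even exponent (or don't appear), so by the two-squares theorem n IS expressible as a sum of two squares.
Step 3: Build a representation. Here n = 53 · 89 is a product of primes ≡ 1 (mod 4). Each prime p ≡ 1 (mod 4) is itself a sum of two squares; find a² by testing p − a² for a perfect square:
  53: 53 − 1² = 52, 53 − 2² = 49 = 7² ⇒ 53 = 2² + 7².
  89: 89 − 1² = 88, 89 − 2² = 85, 89 − 3² = 80, 89 − 4² = 73, 89 − 5² = 64 = 8² ⇒ 89 = 5² + 8².
  Combine using the Brahmagupta–Fibonacci identity (a² + b²)(c² + d²) = (ac − bd)² + (ad + bc)² = (ac + bd)² + (ad − bc)²:
  53 · 89 = 4717: from (2² + 7²)(5² + 8²), take (2·5 − 7·8, 2·8 + 7·5) = (10 − 56, 16 + 35) = (-46, 51); dropping signs (only squares matter) gives (46, 51); check 46² + 51² = 2116 + 2601 = 4717 ✓.
Step 4: Order so x ≤ y and verify: 46² + 51² = 2116 + 2601 = 4717 = n. ✓

n = 4717 = 46² + 51² (one valid representation with x ≤ y).


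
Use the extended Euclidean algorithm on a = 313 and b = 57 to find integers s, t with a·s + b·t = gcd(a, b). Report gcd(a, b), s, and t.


Euclidean algorithm on (313, 57) — divide until remainder is 0:
  313 = 5 · 57 + 28
  57 = 2 · 28 + 1
  28 = 28 · 1 + 0
gcd(313, 57) = 1.
Track Bezout coefficients alongside the remainders: start with r₀ = 313 = a·1 + b·0 (s = 1, t = 0) and r₁ = 57 = a·0 + b·1 (s = 0, t = 1); each new remainder r_{k+1} = r_{k-1} − q_k·r_k inherits s_{k+1} = s_{k-1} − q_k·s_k, t_{k+1} = t_{k-1} − q_k·t_k, so r_k = a·s_k + b·t_k at every step:
  q = 5: r = 28, s = 1 − 5·0 = 1, t = 0 − 5·1 = -5  (check: 313·1 + 57·(-5) = 28)
  q = 2: r = 1, s = 0 − 2·1 = -2, t = 1 − 2·(-5) = 11  (check: 313·(-2) + 57·11 = 1)
The row with r = 1 (the gcd) gives the Bezout coefficients s = -2, t = 11.
Result: 313 · (-2) + 57 · (11) = 1.

gcd(313, 57) = 1; s = -2, t = 11 (check: 313·(-2) + 57·11 = 1).


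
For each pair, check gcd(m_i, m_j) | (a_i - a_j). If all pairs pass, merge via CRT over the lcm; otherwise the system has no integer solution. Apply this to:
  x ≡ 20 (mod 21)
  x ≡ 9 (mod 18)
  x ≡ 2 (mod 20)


Moduli 21, 18, 20 are not pairwise coprime, so CRT works modulo lcm(m_i) when all pairwise compatibility conditions hold.
Pairwise compatibility: gcd(m_i, m_j) must divide a_i - a_j for every pair.
Merge one congruence at a time:
  Start: x ≡ 20 (mod 21).
  Combine with x ≡ 9 (mod 18): gcd(21, 18) = 3, and 9 - 20 = -11 is NOT divisible by 3.
    ⇒ system is inconsistent (no integer solution).

No solution (the system is inconsistent).


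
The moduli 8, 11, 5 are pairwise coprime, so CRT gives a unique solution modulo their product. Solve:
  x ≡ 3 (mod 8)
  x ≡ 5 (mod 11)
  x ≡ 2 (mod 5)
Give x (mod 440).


Moduli 8, 11, 5 are pairwise coprime; by CRT there is a unique solution modulo M = 8 · 11 · 5 = 440.
Solve pairwise, accumulating the modulus:
  Start with x ≡ 3 (mod 8).
  Combine with x ≡ 5 (mod 11): since gcd(8, 11) = 1, we get a unique residue mod 88.
    Write x = 3 + 8·t and substitute into x ≡ 5 (mod 11): 8·t ≡ 5 − 3 = 2 (mod 11).
    The inverse of 8 mod 11 is 7 (since 8·7 = 56 = 5·11 + 1), so t ≡ 7·2 = 14 ≡ 3 (mod 11).
    Then x = 3 + 8·3 = 27, valid modulo lcm(8, 11) = 88: x ≡ 27 (mod 88).
  Combine with x ≡ 2 (mod 5): since gcd(88, 5) = 1, we get a unique residue mod 440.
    Write x = 27 + 88·t and substitute into x ≡ 2 (mod 5): 88·t ≡ 2 − 27 = -25 (mod 5).
    Reduce coefficients mod 5: 3·t ≡ 0 (mod 5).
    The inverse of 3 mod 5 is 2 (since 3·2 = 6 = 1·5 + 1), so t ≡ 2·0 = 0 ≡ 0 (mod 5).
    Then x = 27 + 88·0 = 27, valid modulo lcm(88, 5) = 440: x ≡ 27 (mod 440).
Verify: 27 mod 8 = 3 ✓, 27 mod 11 = 5 ✓, 27 mod 5 = 2 ✓.

x ≡ 27 (mod 440).


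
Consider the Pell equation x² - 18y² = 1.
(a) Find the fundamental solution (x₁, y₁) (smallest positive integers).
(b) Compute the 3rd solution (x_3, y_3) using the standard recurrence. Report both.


Step 1: Find the fundamental solution (x₁, y₁) of x² - 18y² = 1.
  Expand √18 as a continued fraction. a₀ = ⌊√18⌋ = 4; iterate m_{k+1} = d_k·a_k − m_k, d_{k+1} = (18 − m_{k+1}²)/d_k, a_{k+1} = ⌊(a₀ + m_{k+1})/d_{k+1}⌋ (starting m₀ = 0, d₀ = 1), with convergents p_k = a_k·p_{k-1} + p_{k-2}, q_k = a_k·q_{k-1} + q_{k-2} (p₋₁ = 1, q₋₁ = 0):
  k = 0: a₀ = 4; p₀/q₀ = 4/1; p₀² − 18·q₀² = 16 − 18 = -2.
  k = 1: m = 4, d = 2, a = ⌊(4 + 4)/2⌋ = 4; p/q = (4·4 + 1)/(4·1 + 0) = 17/4; p² − 18·q² = 289 − 288 = 1.
  The first convergent with p² − 18·q² = 1 gives the fundamental solution (x₁, y₁) = (17, 4).
Step 2: Apply the recurrence (x_{n+1}, y_{n+1}) = (x₁x_n + 18y₁y_n, x₁y_n + y₁x_n) repeatedly.
  From (x_1, y_1) = (17, 4): x_2 = 17·17 + 18·4·4 = 577; y_2 = 17·4 + 4·17 = 136.
  From (x_2, y_2) = (577, 136): x_3 = 17·577 + 18·4·136 = 19601; y_3 = 17·136 + 4·577 = 4620.
Step 3: Verify x_3² - 18·y_3² = 384199201 - 384199200 = 1 (should be 1). ✓

(x_1, y_1) = (17, 4); (x_3, y_3) = (19601, 4620).


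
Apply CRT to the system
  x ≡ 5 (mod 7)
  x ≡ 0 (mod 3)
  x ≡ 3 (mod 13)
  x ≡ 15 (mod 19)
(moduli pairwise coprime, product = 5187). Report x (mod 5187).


Product of moduli M = 7 · 3 · 13 · 19 = 5187.
Merge one congruence at a time:
  Start: x ≡ 5 (mod 7).
  Combine with x ≡ 0 (mod 3); new modulus lcm = 21.
    Write x = 5 + 7·t and substitute into x ≡ 0 (mod 3): 7·t ≡ 0 − 5 = -5 (mod 3).
    Reduce coefficients mod 3: 1·t ≡ 1 (mod 3).
    So t ≡ 1 (mod 3).
    Then x = 5 + 7·1 = 12, valid modulo lcm(7, 3) = 21: x ≡ 12 (mod 21).
  Combine with x ≡ 3 (mod 13); new modulus lcm = 273.
    Write x = 12 + 21·t and substitute into x ≡ 3 (mod 13): 21·t ≡ 3 − 12 = -9 (mod 13).
    Reduce coefficients mod 13: 8·t ≡ 4 (mod 13).
    The inverse of 8 mod 13 is 5 (since 8·5 = 40 = 3·13 + 1), so t ≡ 5·4 = 20 ≡ 7 (mod 13).
    Then x = 12 + 21·7 = 159, valid modulo lcm(21, 13) = 273: x ≡ 159 (mod 273).
  Combine with x ≡ 15 (mod 19); new modulus lcm = 5187.
    Write x = 159 + 273·t and substitute into x ≡ 15 (mod 19): 273·t ≡ 15 − 159 = -144 (mod 19).
    Reduce coefficients mod 19: 7·t ≡ 8 (mod 19).
    The inverse of 7 mod 19 is 11 (since 7·11 = 77 = 4·19 + 1), so t ≡ 11·8 = 88 ≡ 12 (mod 19).
    Then x = 159 + 273·12 = 3435, valid modulo lcm(273, 19) = 5187: x ≡ 3435 (mod 5187).
Verify against each original: 3435 mod 7 = 5, 3435 mod 3 = 0, 3435 mod 13 = 3, 3435 mod 19 = 15.

x ≡ 3435 (mod 5187).


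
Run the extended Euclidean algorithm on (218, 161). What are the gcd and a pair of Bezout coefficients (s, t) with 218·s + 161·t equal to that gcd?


Euclidean algorithm on (218, 161) — divide until remainder is 0:
  218 = 1 · 161 + 57
  161 = 2 · 57 + 47
  57 = 1 · 47 + 10
  47 = 4 · 10 + 7
  10 = 1 · 7 + 3
  7 = 2 · 3 + 1
  3 = 3 · 1 + 0
gcd(218, 161) = 1.
Track Bezout coefficients alongside the remainders: start with r₀ = 218 = a·1 + b·0 (s = 1, t = 0) and r₁ = 161 = a·0 + b·1 (s = 0, t = 1); each new remainder r_{k+1} = r_{k-1} − q_k·r_k inherits s_{k+1} = s_{k-1} − q_k·s_k, t_{k+1} = t_{k-1} − q_k·t_k, so r_k = a·s_k + b·t_k at every step:
  q = 1: r = 57, s = 1 − 1·0 = 1, t = 0 − 1·1 = -1  (check: 218·1 + 161·(-1) = 57)
  q = 2: r = 47, s = 0 − 2·1 = -2, t = 1 − 2·(-1) = 3  (check: 218·(-2) + 161·3 = 47)
  q = 1: r = 10, s = 1 − 1·(-2) = 3, t = -1 − 1·3 = -4  (check: 218·3 + 161·(-4) = 10)
  q = 4: r = 7, s = -2 − 4·3 = -14, t = 3 − 4·(-4) = 19  (check: 218·(-14) + 161·19 = 7)
  q = 1: r = 3, s = 3 − 1·(-14) = 17, t = -4 − 1·19 = -23  (check: 218·17 + 161·(-23) = 3)
  q = 2: r = 1, s = -14 − 2·17 = -48, t = 19 − 2·(-23) = 65  (check: 218·(-48) + 161·65 = 1)
The row with r = 1 (the gcd) gives the Bezout coefficients s = -48, t = 65.
Result: 218 · (-48) + 161 · (65) = 1.

gcd(218, 161) = 1; s = -48, t = 65 (check: 218·(-48) + 161·65 = 1).


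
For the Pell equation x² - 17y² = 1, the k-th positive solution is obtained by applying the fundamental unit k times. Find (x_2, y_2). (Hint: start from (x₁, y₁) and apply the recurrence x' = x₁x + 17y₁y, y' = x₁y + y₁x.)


Step 1: Find the fundamental solution (x₁, y₁) of x² - 17y² = 1.
  Expand √17 as a continued fraction. a₀ = ⌊√17⌋ = 4; iterate m_{k+1} = d_k·a_k − m_k, d_{k+1} = (17 − m_{k+1}²)/d_k, a_{k+1} = ⌊(a₀ + m_{k+1})/d_{k+1}⌋ (starting m₀ = 0, d₀ = 1), with convergents p_k = a_k·p_{k-1} + p_{k-2}, q_k = a_k·q_{k-1} + q_{k-2} (p₋₁ = 1, q₋₁ = 0):
  k = 0: a₀ = 4; p₀/q₀ = 4/1; p₀² − 17·q₀² = 16 − 17 = -1.
  k = 1: m = 4, d = 1, a = ⌊(4 + 4)/1⌋ = 8; p/q = (8·4 + 1)/(8·1 + 0) = 33/8; p² − 17·q² = 1089 − 1088 = 1.
  The first convergent with p² − 17·q² = 1 gives the fundamental solution (x₁, y₁) = (33, 8).
Step 2: Apply the recurrence (x_{n+1}, y_{n+1}) = (x₁x_n + 17y₁y_n, x₁y_n + y₁x_n) repeatedly.
  From (x_1, y_1) = (33, 8): x_2 = 33·33 + 17·8·8 = 2177; y_2 = 33·8 + 8·33 = 528.
Step 3: Verify x_2² - 17·y_2² = 4739329 - 4739328 = 1 (should be 1). ✓

(x_1, y_1) = (33, 8); (x_2, y_2) = (2177, 528).


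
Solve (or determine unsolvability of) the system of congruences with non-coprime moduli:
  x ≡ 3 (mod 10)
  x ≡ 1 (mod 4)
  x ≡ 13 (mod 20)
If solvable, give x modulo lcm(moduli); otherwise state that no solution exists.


Moduli 10, 4, 20 are not pairwise coprime, so CRT works modulo lcm(m_i) when all pairwise compatibility conditions hold.
Pairwise compatibility: gcd(m_i, m_j) must divide a_i - a_j for every pair.
Merge one congruence at a time:
  Start: x ≡ 3 (mod 10).
  Combine with x ≡ 1 (mod 4): gcd(10, 4) = 2; 1 - 3 = -2, which IS divisible by 2, so compatible.
    Write x = 3 + 10·t and substitute into x ≡ 1 (mod 4): 10·t ≡ 1 − 3 = -2 (mod 4).
    Divide the congruence (and modulus) by g = 2: 5·t ≡ -1 (mod 2).
    Reduce coefficients mod 2: 1·t ≡ 1 (mod 2).
    So t ≡ 1 (mod 2).
    Then x = 3 + 10·1 = 13, valid modulo lcm(10, 4) = 20: x ≡ 13 (mod 20).
  Combine with x ≡ 13 (mod 20): gcd(20, 20) = 20; 13 - 13 = 0, which IS divisible by 20, so compatible.
    Write x = 13 + 20·t and substitute into x ≡ 13 (mod 20): 20·t ≡ 13 − 13 = 0 (mod 20).
    Divide the congruence (and modulus) by g = 20: 1·t ≡ 0 (mod 1).
    Modulo 1 every t works; take t = 0.
    Then x = 13 + 20·0 = 13, valid modulo lcm(20, 20) = 20: x ≡ 13 (mod 20).
Verify: 13 mod 10 = 3, 13 mod 4 = 1, 13 mod 20 = 13.

x ≡ 13 (mod 20).


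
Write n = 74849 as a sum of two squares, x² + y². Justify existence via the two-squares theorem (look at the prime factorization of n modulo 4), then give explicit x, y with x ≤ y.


Step 1: Factor n = 74849 = 29^2 · 89.
Step 2: Check the mod-4 condition on each prime factor: 29 ≡ 1 (mod 4), exponent 2; 89 ≡ 1 (mod 4), exponent 1.
All primes ≡ 3 (mod 4) appear to even exponent (or don't appear), so by the two-squares theorem n IS expressible as a sum of two squares.
Step 3: Build a representation. Here n = 29 · 29 · 89 is a product of primes ≡ 1 (mod 4). Each prime p ≡ 1 (mod 4) is itself a sum of two squares; find a² by testing p − a² for a perfect square:
  29: 29 − 1² = 28, 29 − 2² = 25 = 5² ⇒ 29 = 2² + 5².
  89: 89 − 1² = 88, 89 − 2² = 85, 89 − 3² = 80, 89 − 4² = 73, 89 − 5² = 64 = 8² ⇒ 89 = 5² + 8².
  Combine using the Brahmagupta–Fibonacci identity (a² + b²)(c² + d²) = (ac − bd)² + (ad + bc)² = (ac + bd)² + (ad − bc)²:
  29 · 29 = 841: from (2² + 5²)(2² + 5²), take (2·2 − 5·5, 2·5 + 5·2) = (4 − 25, 10 + 10) = (-21, 20); dropping signs (only squares matter) gives (21, 20); check 21² + 20² = 441 + 400 = 841 ✓.
  841 · 89 = 74849: from (21² + 20²)(5² + 8²), take (21·5 − 20·8, 21·8 + 20·5) = (105 − 160, 168 + 100) = (-55, 268); dropping signs (only squares matter) gives (55, 268); check 55² + 268² = 3025 + 71824 = 74849 ✓.
Step 4: Order so x ≤ y and verify: 55² + 268² = 3025 + 71824 = 74849 = n. ✓

n = 74849 = 55² + 268² (one valid representation with x ≤ y).


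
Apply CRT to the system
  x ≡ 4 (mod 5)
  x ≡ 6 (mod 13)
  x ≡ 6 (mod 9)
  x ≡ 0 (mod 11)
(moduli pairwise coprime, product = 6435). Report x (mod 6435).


Product of moduli M = 5 · 13 · 9 · 11 = 6435.
Merge one congruence at a time:
  Start: x ≡ 4 (mod 5).
  Combine with x ≡ 6 (mod 13); new modulus lcm = 65.
    Write x = 4 + 5·t and substitute into x ≡ 6 (mod 13): 5·t ≡ 6 − 4 = 2 (mod 13).
    The inverse of 5 mod 13 is 8 (since 5·8 = 40 = 3·13 + 1), so t ≡ 8·2 = 16 ≡ 3 (mod 13).
    Then x = 4 + 5·3 = 19, valid modulo lcm(5, 13) = 65: x ≡ 19 (mod 65).
  Combine with x ≡ 6 (mod 9); new modulus lcm = 585.
    Write x = 19 + 65·t and substitute into x ≡ 6 (mod 9): 65·t ≡ 6 − 19 = -13 (mod 9).
    Reduce coefficients mod 9: 2·t ≡ 5 (mod 9).
    The inverse of 2 mod 9 is 5 (since 2·5 = 10 = 1·9 + 1), so t ≡ 5·5 = 25 ≡ 7 (mod 9).
    Then x = 19 + 65·7 = 474, valid modulo lcm(65, 9) = 585: x ≡ 474 (mod 585).
  Combine with x ≡ 0 (mod 11); new modulus lcm = 6435.
    Write x = 474 + 585·t and substitute into x ≡ 0 (mod 11): 585·t ≡ 0 − 474 = -474 (mod 11).
    Reduce coefficients mod 11: 2·t ≡ 10 (mod 11).
    The inverse of 2 mod 11 is 6 (since 2·6 = 12 = 1·11 + 1), so t ≡ 6·10 = 60 ≡ 5 (mod 11).
    Then x = 474 + 585·5 = 3399, valid modulo lcm(585, 11) = 6435: x ≡ 3399 (mod 6435).
Verify against each original: 3399 mod 5 = 4, 3399 mod 13 = 6, 3399 mod 9 = 6, 3399 mod 11 = 0.

x ≡ 3399 (mod 6435).


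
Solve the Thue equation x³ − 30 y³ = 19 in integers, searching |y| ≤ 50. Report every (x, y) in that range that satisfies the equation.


The equation is x³ - 30y³ = 19. For fixed y, x³ = 30·y³ + 19, so a solution requires the RHS to be a perfect cube.
Strategy: iterate y from -50 to 50, compute RHS = 30·y³ + 19, and check whether it is a (positive or negative) perfect cube.
Check small values of y:
  y = 0: RHS = 19 is not a perfect cube.
  y = 1: RHS = 49 is not a perfect cube.
  y = -1: RHS = -11 is not a perfect cube.
  y = 2: RHS = 259 is not a perfect cube.
  y = -2: RHS = -221 is not a perfect cube.
  y = 3: RHS = 829 is not a perfect cube.
  y = -3: RHS = -791 is not a perfect cube.
Continuing the search up to |y| = 50 finds no solutions either.
No (x, y) in the scanned range satisfies the equation.

No integer solutions with |y| ≤ 50.


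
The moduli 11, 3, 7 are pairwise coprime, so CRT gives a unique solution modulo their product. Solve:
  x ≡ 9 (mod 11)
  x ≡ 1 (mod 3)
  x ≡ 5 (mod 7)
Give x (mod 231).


Moduli 11, 3, 7 are pairwise coprime; by CRT there is a unique solution modulo M = 11 · 3 · 7 = 231.
Solve pairwise, accumulating the modulus:
  Start with x ≡ 9 (mod 11).
  Combine with x ≡ 1 (mod 3): since gcd(11, 3) = 1, we get a unique residue mod 33.
    Write x = 9 + 11·t and substitute into x ≡ 1 (mod 3): 11·t ≡ 1 − 9 = -8 (mod 3).
    Reduce coefficients mod 3: 2·t ≡ 1 (mod 3).
    The inverse of 2 mod 3 is 2 (since 2·2 = 4 = 1·3 + 1), so t ≡ 2·1 = 2 ≡ 2 (mod 3).
    Then x = 9 + 11·2 = 31, valid modulo lcm(11, 3) = 33: x ≡ 31 (mod 33).
  Combine with x ≡ 5 (mod 7): since gcd(33, 7) = 1, we get a unique residue mod 231.
    Write x = 31 + 33·t and substitute into x ≡ 5 (mod 7): 33·t ≡ 5 − 31 = -26 (mod 7).
    Reduce coefficients mod 7: 5·t ≡ 2 (mod 7).
    The inverse of 5 mod 7 is 3 (since 5·3 = 15 = 2·7 + 1), so t ≡ 3·2 = 6 ≡ 6 (mod 7).
    Then x = 31 + 33·6 = 229, valid modulo lcm(33, 7) = 231: x ≡ 229 (mod 231).
Verify: 229 mod 11 = 9 ✓, 229 mod 3 = 1 ✓, 229 mod 7 = 5 ✓.

x ≡ 229 (mod 231).


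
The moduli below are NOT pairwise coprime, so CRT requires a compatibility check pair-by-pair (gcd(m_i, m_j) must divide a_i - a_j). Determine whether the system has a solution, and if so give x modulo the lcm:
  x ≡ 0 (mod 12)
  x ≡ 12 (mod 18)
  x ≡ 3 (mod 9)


Moduli 12, 18, 9 are not pairwise coprime, so CRT works modulo lcm(m_i) when all pairwise compatibility conditions hold.
Pairwise compatibility: gcd(m_i, m_j) must divide a_i - a_j for every pair.
Merge one congruence at a time:
  Start: x ≡ 0 (mod 12).
  Combine with x ≡ 12 (mod 18): gcd(12, 18) = 6; 12 - 0 = 12, which IS divisible by 6, so compatible.
    Write x = 0 + 12·t and substitute into x ≡ 12 (mod 18): 12·t ≡ 12 − 0 = 12 (mod 18).
    Divide the congruence (and modulus) by g = 6: 2·t ≡ 2 (mod 3).
    The inverse of 2 mod 3 is 2 (since 2·2 = 4 = 1·3 + 1), so t ≡ 2·2 = 4 ≡ 1 (mod 3).
    Then x = 0 + 12·1 = 12, valid modulo lcm(12, 18) = 36: x ≡ 12 (mod 36).
  Combine with x ≡ 3 (mod 9): gcd(36, 9) = 9; 3 - 12 = -9, which IS divisible by 9, so compatible.
    Write x = 12 + 36·t and substitute into x ≡ 3 (mod 9): 36·t ≡ 3 − 12 = -9 (mod 9).
    Divide the congruence (and modulus) by g = 9: 4·t ≡ -1 (mod 1).
    Modulo 1 every t works; take t = 0.
    Then x = 12 + 36·0 = 12, valid modulo lcm(36, 9) = 36: x ≡ 12 (mod 36).
Verify: 12 mod 12 = 0, 12 mod 18 = 12, 12 mod 9 = 3.

x ≡ 12 (mod 36).
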